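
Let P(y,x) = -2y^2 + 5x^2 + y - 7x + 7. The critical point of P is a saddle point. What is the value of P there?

187/40

∂P/∂y = -4y + 1 = 0 and ∂P/∂x = 10x - 7 = 0, so (y, x) = (1/4, 7/10).
The Hessian has P_{yy} = -4, P_{xx} = 10, P_{yx} = 0, giving D = -40 < 0, so the point is a saddle point.
P(1/4, 7/10) = 187/40.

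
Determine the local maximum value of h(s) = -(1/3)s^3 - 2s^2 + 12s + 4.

h'(s) = -s^2 - 4s + 12 = 0 at s = -6, 2.
h''(s) = -2s - 4. h''(-6) = 8 > 0 ⇒ local minimum; h''(2) = -8 < 0 ⇒ local maximum.
Thus h has its local maximum at s = 2, with value 52/3.

52/3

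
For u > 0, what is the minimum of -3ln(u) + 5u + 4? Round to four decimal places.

8.5325

g'(u) = -3/u + 5 = 0 gives u = 3/5.
g''(u) = 3/u², which is positive for u > 0, so this is a local minimum.
g(3/5) = -3·ln(3/5) + 3 + 4 ≈ 8.5325.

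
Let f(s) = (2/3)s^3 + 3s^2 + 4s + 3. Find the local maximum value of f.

5/3

Critical points: f'(s) = 2s^2 + 6s + 4 vanishes at s = -2, -1.
f''(s) = 4s + 6. f''(-2) = -2 < 0 ⇒ local maximum; f''(-1) = 2 > 0 ⇒ local minimum.
The local maximum is f(-2) = 5/3.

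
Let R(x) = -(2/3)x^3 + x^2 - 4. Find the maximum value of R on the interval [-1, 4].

-7/3

R'(x) = -2x^2 + 2x, which vanishes at x = 0 and x = 1.
Evaluating at the critical points and endpoints: R(-1) = -7/3, R(0) = -4, R(1) = -11/3, R(4) = -92/3.
Hence the absolute maximum is -7/3 at x = -1.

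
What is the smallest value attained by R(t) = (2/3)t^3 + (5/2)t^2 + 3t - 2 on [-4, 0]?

Differentiating, R'(t) = 2t^2 + 5t + 3; which vanishes at t = -3/2 and t = -1.
Evaluating at the critical points and endpoints: R(-4) = -50/3, R(-3/2) = -25/8, R(-1) = -19/6, R(0) = -2.
So the minimum is R(-4) = -50/3.

-50/3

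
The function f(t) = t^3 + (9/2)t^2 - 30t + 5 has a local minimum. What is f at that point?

f'(t) = 3t^2 + 9t - 30. Setting f'(t) = 0 gives t ∈ {-5, 2}.
f''(t) = 6t + 9. f''(-5) = -21 < 0 ⇒ local maximum; f''(2) = 21 > 0 ⇒ local minimum.
Thus f has its local minimum at t = 2, with value -29.

-29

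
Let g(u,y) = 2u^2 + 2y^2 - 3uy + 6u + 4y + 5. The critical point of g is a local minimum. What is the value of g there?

∂g/∂u = 4u - 3y + 6 = 0 and ∂g/∂y = -3u + 4y + 4 = 0, so (u, y) = (-36/7, -34/7).
The Hessian has g_{uu} = 4, g_{yy} = 4, g_{uy} = -3, giving D = 7 > 0 with g_{uu} > 0, so the point is a local minimum.
g(-36/7, -34/7) = -141/7.

-141/7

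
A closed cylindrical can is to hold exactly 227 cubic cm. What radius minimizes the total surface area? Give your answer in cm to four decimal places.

3.3058

With radius r and height h, πr²h = 227 so h = 227/(πr²), and S(r) = 2πr² + 2πrh = 2πr² + 2·227/r.
S'(r) = 4πr − 2·227/r² = 0 ⇒ r³ = 227/(2π), so r ≈ 3.3058 and h = 2r ≈ 6.6117.
S''(r) = 4π + 4·227/r³ > 0, so this is the minimum; S ≈ 205.9990.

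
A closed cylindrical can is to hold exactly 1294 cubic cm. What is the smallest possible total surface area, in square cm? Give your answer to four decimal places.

With radius r and height h, πr²h = 1294 so h = 1294/(πr²), and S(r) = 2πr² + 2πrh = 2πr² + 2·1294/r.
S'(r) = 4πr − 2·1294/r² = 0 ⇒ r³ = 1294/(2π), so r ≈ 5.9054 and h = 2r ≈ 11.8109.
S''(r) = 4π + 4·1294/r³ > 0, so this is the minimum; S ≈ 657.3612.

657.3612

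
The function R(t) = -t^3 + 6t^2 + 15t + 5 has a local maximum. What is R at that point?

R'(t) = -3t^2 + 12t + 15 = 0 at t = -1, 5.
Since R''(t) = -6t + 12, we get R''(-1) = 18 > 0 ⇒ local minimum; R''(5) = -18 < 0 ⇒ local maximum.
The local maximum is R(5) = 105.

105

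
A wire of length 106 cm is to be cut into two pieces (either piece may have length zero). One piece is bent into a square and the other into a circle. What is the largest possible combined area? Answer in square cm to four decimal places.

Let x be the length used for the square. Square side x/4; circle radius (106−x)/(2π).
A(x) = (x/4)² + π·((106−x)/(2π))² = x²/16 + (106−x)²/(4π) for 0 ≤ x ≤ 106. A'(x) = x/8 − (106−x)/(2π) = 0 gives x = 4·106/(π+4) ≈ 59.3705.
A'' > 0, so the interior critical point is a minimum; the maximum is at an endpoint. A(0) = 894.1325 and A(106) = 702.2500, so the largest area is 894.1325.

894.1325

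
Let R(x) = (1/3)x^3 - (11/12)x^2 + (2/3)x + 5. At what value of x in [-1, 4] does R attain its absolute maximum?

The derivative is x^2 - (11/6)x + 2/3, which vanishes at x = 1/2 and x = 4/3.
Compare values at every candidate in [-1, 4]: R(-1) = 37/12,  R(1/2) = 247/48,  R(4/3) = 409/81,  R(4) = 43/3.
So the maximum is R(4) = 43/3.

4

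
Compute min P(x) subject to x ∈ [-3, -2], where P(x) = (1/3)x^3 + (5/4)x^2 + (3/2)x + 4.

7/4

P'(x) = x^2 + (5/2)x + 3/2, which has no zeros in [-3, -2].
Compare values at every candidate in [-3, -2]: P(-3) = 7/4, P(-2) = 10/3.
So the minimum is P(-3) = 7/4.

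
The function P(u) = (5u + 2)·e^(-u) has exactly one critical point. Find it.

3/5

By the product rule, P'(u) = (-5u + 3)·e^(-u). Since e^(-u) > 0, the only critical point is u = 3/5.
P''(3/5) has the same sign as -5 < 0, so this is a local maximum.
P(3/5) = (5)·e^(-3/5) ≈ 2.7441.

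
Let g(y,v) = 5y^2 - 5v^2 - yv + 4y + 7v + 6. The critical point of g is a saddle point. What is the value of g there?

799/101

∂g/∂y = 10y - v + 4 = 0 and ∂g/∂v = -y - 10v + 7 = 0, so (y, v) = (-33/101, 74/101).
The Hessian has g_{yy} = 10, g_{vv} = -10, g_{yv} = -1, giving D = -101 < 0, so the point is a saddle point.
g(-33/101, 74/101) = 799/101.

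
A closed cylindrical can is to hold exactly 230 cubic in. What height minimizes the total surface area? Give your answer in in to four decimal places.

With radius r and height h, πr²h = 230 so h = 230/(πr²), and S(r) = 2πr² + 2πrh = 2πr² + 2·230/r.
S'(r) = 4πr − 2·230/r² = 0 ⇒ r³ = 230/(2π), so r ≈ 3.3203 and h = 2r ≈ 6.6407.
S''(r) = 4π + 4·230/r³ > 0, so this is the minimum; S ≈ 207.8100.

6.6407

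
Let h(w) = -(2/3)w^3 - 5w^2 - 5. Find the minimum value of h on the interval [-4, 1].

-127/3

Differentiating, h'(w) = -2w^2 - 10w; whose only zero in [-4, 1] is w = 0.
Compare values at every candidate in [-4, 1]: h(-4) = -127/3, h(0) = -5, h(1) = -32/3.
The minimum over the interval is -127/3, attained at w = -4.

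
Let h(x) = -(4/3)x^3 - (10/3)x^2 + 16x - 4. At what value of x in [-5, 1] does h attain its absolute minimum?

-3

h'(x) = -4x^2 - (20/3)x + 16, whose only zero in [-5, 1] is x = -3.
Compare values at every candidate in [-5, 1]: h(-5) = -2/3,  h(-3) = -46,  h(1) = 22/3.
So the minimum is h(-3) = -46.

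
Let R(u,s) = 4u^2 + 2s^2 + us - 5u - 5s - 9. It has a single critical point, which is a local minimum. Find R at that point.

∂R/∂u = 8u + s - 5 = 0 and ∂R/∂s = u + 4s - 5 = 0, so (u, s) = (15/31, 35/31).
The Hessian has R_{uu} = 8, R_{ss} = 4, R_{us} = 1, giving D = 31 > 0 with R_{uu} > 0, so the point is a local minimum.
R(15/31, 35/31) = -404/31.

-404/31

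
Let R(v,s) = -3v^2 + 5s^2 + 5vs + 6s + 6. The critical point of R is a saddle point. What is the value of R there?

402/85

∂R/∂v = -6v + 5s = 0 and ∂R/∂s = 5v + 10s + 6 = 0, so (v, s) = (-6/17, -36/85).
The Hessian has R_{vv} = -6, R_{ss} = 10, R_{vs} = 5, giving D = -85 < 0, so the point is a saddle point.
R(-6/17, -36/85) = 402/85.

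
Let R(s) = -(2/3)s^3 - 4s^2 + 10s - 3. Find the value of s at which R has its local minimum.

-5

R'(s) = -2s^2 - 8s + 10 = 0 at s = -5, 1.
Since R''(s) = -4s - 8, we get R''(-5) = 12 > 0 ⇒ local minimum; R''(1) = -12 < 0 ⇒ local maximum.
Thus R has its local minimum at s = -5, with value -209/3.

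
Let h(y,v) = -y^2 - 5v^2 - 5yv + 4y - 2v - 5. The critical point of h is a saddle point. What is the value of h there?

∂h/∂y = -2y - 5v + 4 = 0 and ∂h/∂v = -5y - 10v - 2 = 0, so (y, v) = (-10, 24/5).
The Hessian has h_{yy} = -2, h_{vv} = -10, h_{yv} = -5, giving D = -5 < 0, so the point is a saddle point.
h(-10, 24/5) = -149/5.

-149/5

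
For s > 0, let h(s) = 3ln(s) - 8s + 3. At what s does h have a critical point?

3/8

h'(s) = 3/s − 8 = 0 gives s = 3/8.
h''(s) = -3/s², which is negative for s > 0, so this is a local maximum.
h(3/8) = 3·ln(3/8) - 3 + 3 ≈ -2.9425.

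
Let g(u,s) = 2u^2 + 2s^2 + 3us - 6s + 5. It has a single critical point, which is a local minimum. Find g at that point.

∂g/∂u = 4u + 3s = 0 and ∂g/∂s = 3u + 4s - 6 = 0, so (u, s) = (-18/7, 24/7).
The Hessian has g_{uu} = 4, g_{ss} = 4, g_{us} = 3, giving D = 7 > 0 with g_{uu} > 0, so the point is a local minimum.
g(-18/7, 24/7) = -37/7.

-37/7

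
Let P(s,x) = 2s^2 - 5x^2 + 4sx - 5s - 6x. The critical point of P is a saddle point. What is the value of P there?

∂P/∂s = 4s + 4x - 5 = 0 and ∂P/∂x = 4s - 10x - 6 = 0, so (s, x) = (37/28, -1/14).
The Hessian has P_{ss} = 4, P_{xx} = -10, P_{sx} = 4, giving D = -56 < 0, so the point is a saddle point.
P(37/28, -1/14) = -173/56.

-173/56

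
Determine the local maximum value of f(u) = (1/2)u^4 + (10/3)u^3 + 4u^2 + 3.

25/6

f'(u) = 2u^3 + 10u^2 + 8u. Setting f'(u) = 0 gives u ∈ {-4, -1, 0}.
Since f''(u) = 6u^2 + 20u + 8, we get f''(-4) = 24 > 0 ⇒ local minimum; f''(-1) = -6 < 0 ⇒ local maximum; f''(0) = 8 > 0 ⇒ local minimum.
So the local maximum value is f(-1) = 25/6.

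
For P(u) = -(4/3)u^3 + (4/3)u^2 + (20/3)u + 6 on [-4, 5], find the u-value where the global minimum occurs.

The derivative is -4u^2 + (8/3)u + 20/3, which vanishes at u = -1 and u = 5/3.
Candidates: P(-4) = 86,  P(-1) = 2,  P(5/3) = 1186/81,  P(5) = -94.
The minimum over the interval is -94, attained at u = 5.

5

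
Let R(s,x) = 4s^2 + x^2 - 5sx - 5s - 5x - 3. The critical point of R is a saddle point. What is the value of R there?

∂R/∂s = 8s - 5x - 5 = 0 and ∂R/∂x = -5s + 2x - 5 = 0, so (s, x) = (-35/9, -65/9).
The Hessian has R_{ss} = 8, R_{xx} = 2, R_{sx} = -5, giving D = -9 < 0, so the point is a saddle point.
R(-35/9, -65/9) = 223/9.

223/9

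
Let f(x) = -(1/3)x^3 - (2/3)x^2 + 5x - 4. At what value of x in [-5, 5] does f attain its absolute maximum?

5/3

The derivative is -x^2 - (4/3)x + 5, which vanishes at x = -3 and x = 5/3.
Compare values at every candidate in [-5, 5]: f(-5) = -4, f(-3) = -16, f(5/3) = 76/81, f(5) = -112/3.
The maximum over the interval is 76/81, attained at x = 5/3.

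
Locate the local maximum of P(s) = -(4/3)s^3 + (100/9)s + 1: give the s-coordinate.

5/3

P'(s) = -4s^2 + 100/9 = 0 at s = -5/3, 5/3.
Since P''(s) = -8s, we get P''(-5/3) = 40/3 > 0 ⇒ local minimum; P''(5/3) = -40/3 < 0 ⇒ local maximum.
So the local maximum value is P(5/3) = 1081/81.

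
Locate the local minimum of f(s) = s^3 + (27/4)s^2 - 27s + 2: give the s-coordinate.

3/2

f'(s) = 3s^2 + (27/2)s - 27 = 0 at s = -6, 3/2.
f''(s) = 6s + 27/2. f''(-6) = -45/2 < 0 ⇒ local maximum; f''(3/2) = 45/2 > 0 ⇒ local minimum.
Thus f has its local minimum at s = 3/2, with value -319/16.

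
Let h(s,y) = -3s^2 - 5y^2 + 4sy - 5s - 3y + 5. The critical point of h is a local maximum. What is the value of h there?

∂h/∂s = -6s + 4y - 5 = 0 and ∂h/∂y = 4s - 10y - 3 = 0, so (s, y) = (-31/22, -19/22).
The Hessian has h_{ss} = -6, h_{yy} = -10, h_{sy} = 4, giving D = 44 > 0 with h_{ss} < 0, so the point is a local maximum.
h(-31/22, -19/22) = 108/11.

108/11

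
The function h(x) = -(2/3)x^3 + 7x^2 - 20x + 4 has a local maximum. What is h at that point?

h'(x) = -2x^2 + 14x - 20 = 0 at x = 2, 5.
Second-derivative test with h''(x) = -4x + 14: h''(2) = 6 > 0 ⇒ local minimum; h''(5) = -6 < 0 ⇒ local maximum.
The local maximum is h(5) = -13/3.

-13/3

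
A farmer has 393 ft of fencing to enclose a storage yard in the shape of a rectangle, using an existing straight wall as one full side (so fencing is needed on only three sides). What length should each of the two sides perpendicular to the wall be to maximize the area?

393/4

Let the sides perpendicular to the wall have length x and the parallel side y, so 2x + y = 393 and the area is A = xy = x(393 − 2x).
A'(x) = 393 − 4x = 0 gives x = 393/4, and A''(x) = −4 < 0 confirms a maximum.
Then y = 393 − 2·393/4 = 393/2 and A = 154449/8.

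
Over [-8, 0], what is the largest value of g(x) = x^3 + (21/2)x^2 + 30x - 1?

g'(x) = 3x^2 + 21x + 30, which vanishes at x = -5 and x = -2.
Candidates: g(-8) = -81, g(-5) = -27/2, g(-2) = -27, g(0) = -1.
The maximum over the interval is -1, attained at x = 0.

-1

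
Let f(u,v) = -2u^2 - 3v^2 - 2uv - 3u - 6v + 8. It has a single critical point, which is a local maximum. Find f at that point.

223/20

∂f/∂u = -4u - 2v - 3 = 0 and ∂f/∂v = -2u - 6v - 6 = 0, so (u, v) = (-3/10, -9/10).
The Hessian has f_{uu} = -4, f_{vv} = -6, f_{uv} = -2, giving D = 20 > 0 with f_{uu} < 0, so the point is a local maximum.
f(-3/10, -9/10) = 223/20.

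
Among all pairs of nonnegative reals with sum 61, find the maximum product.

3721/4

With x + y = 61, the product is P(x) = x(61 − x).
P'(x) = 61 − 2x = 0 gives x = 61/2; P'' = −2 < 0, so this is the maximum.
P = 61/2·61/2 = 3721/4.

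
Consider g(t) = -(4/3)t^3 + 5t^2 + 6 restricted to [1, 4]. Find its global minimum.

Differentiating, g'(t) = -4t^2 + 10t; whose only zero in [1, 4] is t = 5/2.
Candidates: g(1) = 29/3, g(5/2) = 197/12, g(4) = 2/3.
The minimum over the interval is 2/3, attained at t = 4.

2/3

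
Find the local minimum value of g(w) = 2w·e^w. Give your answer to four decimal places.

By the product rule, g'(w) = (2w + 2)·e^w. Since e^w > 0, the only critical point is w = -1.
g''(-1) has the same sign as 2 > 0, so this is a local minimum.
g(-1) = (-2)·e^(-1) ≈ -0.7358.

-0.7358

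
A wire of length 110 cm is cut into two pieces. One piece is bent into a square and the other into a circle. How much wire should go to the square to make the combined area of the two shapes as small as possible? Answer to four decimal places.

61.6109

Let x be the length used for the square. Square side x/4; circle radius (110−x)/(2π).
A(x) = (x/4)² + π·((110−x)/(2π))² = x²/16 + (110−x)²/(4π) for 0 ≤ x ≤ 110. A'(x) = x/8 − (110−x)/(2π) = 0 gives x = 4·110/(π+4) ≈ 61.6109.
A'' = 1/8 + 1/(2π) > 0, so this gives the minimum combined area; x ≈ 61.6109 cm to the square.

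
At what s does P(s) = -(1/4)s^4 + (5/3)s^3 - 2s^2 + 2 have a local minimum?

1

P'(s) = -s^3 + 5s^2 - 4s = 0 at s = 0, 1, 4.
Second-derivative test with P''(s) = -3s^2 + 10s - 4: P''(0) = -4 < 0 ⇒ local maximum; P''(1) = 3 > 0 ⇒ local minimum; P''(4) = -12 < 0 ⇒ local maximum.
So the local minimum value is P(1) = 17/12.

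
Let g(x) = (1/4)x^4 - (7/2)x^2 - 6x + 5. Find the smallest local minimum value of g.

-97/4

g'(x) = x^3 - 7x - 6 = 0 at x = -2, -1, 3.
g''(x) = 3x^2 - 7. g''(-2) = 5 > 0 ⇒ local minimum; g''(-1) = -4 < 0 ⇒ local maximum; g''(3) = 20 > 0 ⇒ local minimum.
Thus g has its smallest local minimum at x = 3, with value -97/4.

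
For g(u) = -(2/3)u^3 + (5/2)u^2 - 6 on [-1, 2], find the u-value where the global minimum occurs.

The derivative is -2u^2 + 5u, whose only zero in [-1, 2] is u = 0.
Evaluating at the critical points and endpoints: g(-1) = -17/6; g(0) = -6; g(2) = -4/3.
So the minimum is g(0) = -6.

0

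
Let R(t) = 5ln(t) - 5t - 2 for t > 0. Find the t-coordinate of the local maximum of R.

1

R'(t) = 5/t − 5 = 0 gives t = 1.
R''(t) = -5/t², which is negative for t > 0, so this is a local maximum.
R(1) = 5·ln(1) - 5 - 2 ≈ -7.0000.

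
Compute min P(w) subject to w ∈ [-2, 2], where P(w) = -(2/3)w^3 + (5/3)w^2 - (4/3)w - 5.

The derivative is -2w^2 + (10/3)w - 4/3, which vanishes at w = 2/3 and w = 1.
Candidates: P(-2) = 29/3; P(2/3) = -433/81; P(1) = -16/3; P(2) = -19/3.
So the minimum is P(2) = -19/3.

-19/3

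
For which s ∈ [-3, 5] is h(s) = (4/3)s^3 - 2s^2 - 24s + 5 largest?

-2

The derivative is 4s^2 - 4s - 24, which vanishes at s = -2 and s = 3.
Candidates: h(-3) = 23,  h(-2) = 103/3,  h(3) = -49,  h(5) = 5/3.
Hence the absolute maximum is 103/3 at s = -2.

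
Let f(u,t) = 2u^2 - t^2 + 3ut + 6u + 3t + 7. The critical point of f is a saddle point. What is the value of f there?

∂f/∂u = 4u + 3t + 6 = 0 and ∂f/∂t = 3u - 2t + 3 = 0, so (u, t) = (-21/17, -6/17).
The Hessian has f_{uu} = 4, f_{tt} = -2, f_{ut} = 3, giving D = -17 < 0, so the point is a saddle point.
f(-21/17, -6/17) = 47/17.

47/17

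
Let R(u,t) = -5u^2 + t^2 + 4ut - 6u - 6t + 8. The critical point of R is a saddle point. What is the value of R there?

0

∂R/∂u = -10u + 4t - 6 = 0 and ∂R/∂t = 4u + 2t - 6 = 0, so (u, t) = (1/3, 7/3).
The Hessian has R_{uu} = -10, R_{tt} = 2, R_{ut} = 4, giving D = -36 < 0, so the point is a saddle point.
R(1/3, 7/3) = 0.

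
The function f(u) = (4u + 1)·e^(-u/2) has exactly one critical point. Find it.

7/4

Differentiating with the product rule gives f'(u) = (-2u + 7/2)·e^(-u/2). Since e^(-u/2) > 0, the only critical point is u = 7/4.
f''(7/4) has the same sign as -2 < 0, so this is a local maximum.
f(7/4) = (8)·e^(-7/8) ≈ 3.3349.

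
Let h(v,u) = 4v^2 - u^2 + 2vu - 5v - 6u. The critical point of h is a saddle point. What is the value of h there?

∂h/∂v = 8v + 2u - 5 = 0 and ∂h/∂u = 2v - 2u - 6 = 0, so (v, u) = (11/10, -19/10).
The Hessian has h_{vv} = 8, h_{uu} = -2, h_{vu} = 2, giving D = -20 < 0, so the point is a saddle point.
h(11/10, -19/10) = 59/20.

59/20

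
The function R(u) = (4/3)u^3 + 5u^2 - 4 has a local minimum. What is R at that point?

R'(u) = 4u^2 + 10u. Setting R'(u) = 0 gives u ∈ {-5/2, 0}.
Since R''(u) = 8u + 10, we get R''(-5/2) = -10 < 0 ⇒ local maximum; R''(0) = 10 > 0 ⇒ local minimum.
So the local minimum value is R(0) = -4.

-4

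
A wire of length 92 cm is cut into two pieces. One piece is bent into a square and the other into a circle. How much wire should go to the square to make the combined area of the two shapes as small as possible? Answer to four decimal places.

Let x be the length used for the square. Square side x/4; circle radius (92−x)/(2π).
A(x) = (x/4)² + π·((92−x)/(2π))² = x²/16 + (92−x)²/(4π) for 0 ≤ x ≤ 92. A'(x) = x/8 − (92−x)/(2π) = 0 gives x = 4·92/(π+4) ≈ 51.5291.
A'' = 1/8 + 1/(2π) > 0, so this gives the minimum combined area; x ≈ 51.5291 cm to the square.

51.5291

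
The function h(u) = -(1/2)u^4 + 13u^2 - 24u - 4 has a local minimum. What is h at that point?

h'(u) = -2u^3 + 26u - 24. Setting h'(u) = 0 gives u ∈ {-4, 1, 3}.
Second-derivative test with h''(u) = -6u^2 + 26: h''(-4) = -70 < 0 ⇒ local maximum; h''(1) = 20 > 0 ⇒ local minimum; h''(3) = -28 < 0 ⇒ local maximum.
Thus h has its local minimum at u = 1, with value -31/2.

-31/2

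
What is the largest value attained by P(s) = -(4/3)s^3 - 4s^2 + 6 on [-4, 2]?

Differentiating, P'(s) = -4s^2 - 8s; which vanishes at s = -2 and s = 0.
Evaluating at the critical points and endpoints: P(-4) = 82/3; P(-2) = 2/3; P(0) = 6; P(2) = -62/3.
Hence the absolute maximum is 82/3 at s = -4.

82/3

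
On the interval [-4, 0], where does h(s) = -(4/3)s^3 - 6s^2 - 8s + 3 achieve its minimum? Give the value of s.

0

Differentiating, h'(s) = -4s^2 - 12s - 8; which vanishes at s = -2 and s = -1.
Evaluating at the critical points and endpoints: h(-4) = 73/3, h(-2) = 17/3, h(-1) = 19/3, h(0) = 3.
Hence the absolute minimum is 3 at s = 0.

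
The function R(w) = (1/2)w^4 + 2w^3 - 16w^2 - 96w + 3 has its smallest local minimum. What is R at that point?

R'(w) = 2w^3 + 6w^2 - 32w - 96. Setting R'(w) = 0 gives w ∈ {-4, -3, 4}.
Second-derivative test with R''(w) = 6w^2 + 12w - 32: R''(-4) = 16 > 0 ⇒ local minimum; R''(-3) = -14 < 0 ⇒ local maximum; R''(4) = 112 > 0 ⇒ local minimum.
The smallest local minimum is R(4) = -381.

-381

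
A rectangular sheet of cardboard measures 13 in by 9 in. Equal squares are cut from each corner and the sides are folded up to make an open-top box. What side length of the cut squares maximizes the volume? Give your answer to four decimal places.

1.7446

With cut size x, the volume is V(x) = x(13 − 2x)(9 − 2x) for 0 < x < 4.5.
V'(x) = 12x^2 − 88x + 117. Setting V'(x) = 0 gives x ≈ 1.7446 (the root in (0, 4.5)).
V''(x) = 24x − 88 is negative there, so this is the maximum; V ≈ 91.4382.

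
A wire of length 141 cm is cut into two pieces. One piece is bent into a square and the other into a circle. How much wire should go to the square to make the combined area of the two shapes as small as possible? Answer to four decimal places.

78.9740

Let x be the length used for the square. Square side x/4; circle radius (141−x)/(2π).
A(x) = (x/4)² + π·((141−x)/(2π))² = x²/16 + (141−x)²/(4π) for 0 ≤ x ≤ 141. A'(x) = x/8 − (141−x)/(2π) = 0 gives x = 4·141/(π+4) ≈ 78.9740.
A'' = 1/8 + 1/(2π) > 0, so this gives the minimum combined area; x ≈ 78.9740 cm to the square.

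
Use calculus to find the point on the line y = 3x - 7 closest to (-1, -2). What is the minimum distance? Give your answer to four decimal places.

Minimize D(x)^2 = (x + 1)^2 + (3x - 5)^2.
d/dx[D^2] = 2(x + 1) + 2·3·(3x - 5) = 0 ⇒ x = 7/5.
Then y = -14/5 and the distance is √(32/5) ≈ 2.5298.

2.5298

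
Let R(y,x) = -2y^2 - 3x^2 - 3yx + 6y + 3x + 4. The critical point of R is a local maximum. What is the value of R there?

∂R/∂y = -4y - 3x + 6 = 0 and ∂R/∂x = -3y - 6x + 3 = 0, so (y, x) = (9/5, -2/5).
The Hessian has R_{yy} = -4, R_{xx} = -6, R_{yx} = -3, giving D = 15 > 0 with R_{yy} < 0, so the point is a local maximum.
R(9/5, -2/5) = 44/5.

44/5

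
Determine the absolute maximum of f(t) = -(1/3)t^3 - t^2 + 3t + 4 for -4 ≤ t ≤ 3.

17/3

The derivative is -t^2 - 2t + 3, which vanishes at t = -3 and t = 1.
Compare values at every candidate in [-4, 3]: f(-4) = -8/3; f(-3) = -5; f(1) = 17/3; f(3) = -5.
The maximum over the interval is 17/3, attained at t = 1.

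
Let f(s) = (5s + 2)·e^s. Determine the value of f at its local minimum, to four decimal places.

By the product rule, f'(s) = (5s + 7)·e^s. Since e^s > 0, the only critical point is s = -7/5.
f''(-7/5) has the same sign as 5 > 0, so this is a local minimum.
f(-7/5) = (-5)·e^(-7/5) ≈ -1.2330.

-1.2330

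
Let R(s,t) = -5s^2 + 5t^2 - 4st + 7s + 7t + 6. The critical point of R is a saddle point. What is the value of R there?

∂R/∂s = -10s - 4t + 7 = 0 and ∂R/∂t = -4s + 10t + 7 = 0, so (s, t) = (49/58, -21/58).
The Hessian has R_{ss} = -10, R_{tt} = 10, R_{st} = -4, giving D = -116 < 0, so the point is a saddle point.
R(49/58, -21/58) = 223/29.

223/29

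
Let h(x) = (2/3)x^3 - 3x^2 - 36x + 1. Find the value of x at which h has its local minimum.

6

Critical points: h'(x) = 2x^2 - 6x - 36 vanishes at x = -3, 6.
Second-derivative test with h''(x) = 4x - 6: h''(-3) = -18 < 0 ⇒ local maximum; h''(6) = 18 > 0 ⇒ local minimum.
The local minimum is h(6) = -179.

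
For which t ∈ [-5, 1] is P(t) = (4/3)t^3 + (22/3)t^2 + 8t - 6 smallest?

-5

P'(t) = 4t^2 + (44/3)t + 8, which vanishes at t = -3 and t = -2/3.
Compare values at every candidate in [-5, 1]: P(-5) = -88/3; P(-3) = 0; P(-2/3) = -686/81; P(1) = 32/3.
So the minimum is P(-5) = -88/3.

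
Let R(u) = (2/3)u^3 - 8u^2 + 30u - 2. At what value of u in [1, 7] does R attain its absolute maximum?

7

Differentiating, R'(u) = 2u^2 - 16u + 30; which vanishes at u = 3 and u = 5.
Compare values at every candidate in [1, 7]: R(1) = 62/3,  R(3) = 34,  R(5) = 94/3,  R(7) = 134/3.
The maximum over the interval is 134/3, attained at u = 7.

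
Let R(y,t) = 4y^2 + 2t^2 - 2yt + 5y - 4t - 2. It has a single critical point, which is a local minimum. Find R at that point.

-65/14

∂R/∂y = 8y - 2t + 5 = 0 and ∂R/∂t = -2y + 4t - 4 = 0, so (y, t) = (-3/7, 11/14).
The Hessian has R_{yy} = 8, R_{tt} = 4, R_{yt} = -2, giving D = 28 > 0 with R_{yy} > 0, so the point is a local minimum.
R(-3/7, 11/14) = -65/14.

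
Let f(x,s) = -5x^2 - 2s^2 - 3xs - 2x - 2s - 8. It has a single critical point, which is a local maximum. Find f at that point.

∂f/∂x = -10x - 3s - 2 = 0 and ∂f/∂s = -3x - 4s - 2 = 0, so (x, s) = (-2/31, -14/31).
The Hessian has f_{xx} = -10, f_{ss} = -4, f_{xs} = -3, giving D = 31 > 0 with f_{xx} < 0, so the point is a local maximum.
f(-2/31, -14/31) = -232/31.

-232/31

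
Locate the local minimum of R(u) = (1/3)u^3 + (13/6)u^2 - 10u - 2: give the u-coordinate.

R'(u) = u^2 + (13/3)u - 10 = 0 at u = -6, 5/3.
R''(u) = 2u + 13/3. R''(-6) = -23/3 < 0 ⇒ local maximum; R''(5/3) = 23/3 > 0 ⇒ local minimum.
Thus R has its local minimum at u = 5/3, with value -1799/162.

5/3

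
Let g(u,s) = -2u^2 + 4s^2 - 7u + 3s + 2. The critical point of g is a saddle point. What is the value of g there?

121/16

∂g/∂u = -4u - 7 = 0 and ∂g/∂s = 8s + 3 = 0, so (u, s) = (-7/4, -3/8).
The Hessian has g_{uu} = -4, g_{ss} = 8, g_{us} = 0, giving D = -32 < 0, so the point is a saddle point.
g(-7/4, -3/8) = 121/16.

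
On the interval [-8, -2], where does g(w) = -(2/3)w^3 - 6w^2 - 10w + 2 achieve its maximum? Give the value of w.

Differentiating, g'(w) = -2w^2 - 12w - 10; whose only zero in [-8, -2] is w = -5.
Candidates: g(-8) = 118/3; g(-5) = -44/3; g(-2) = 10/3.
So the maximum is g(-8) = 118/3.

-8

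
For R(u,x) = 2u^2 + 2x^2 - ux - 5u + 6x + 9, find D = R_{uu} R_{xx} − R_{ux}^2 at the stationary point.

∂R/∂u = 4u - x - 5 = 0 and ∂R/∂x = -u + 4x + 6 = 0, so (u, x) = (14/15, -19/15).
The Hessian has R_{uu} = 4, R_{xx} = 4, R_{ux} = -1, giving D = 15 > 0 with R_{uu} > 0, so the point is a local minimum.
D = (4)·(4) − (-1)^2 = 15.

15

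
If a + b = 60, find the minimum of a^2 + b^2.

With a + b = 60, a^2 + b^2 = a^2 + (60 − a)^2.
The derivative 2a − 2(60 − a) = 4a − 120 vanishes at a = 30; second derivative 4 > 0, a minimum.
The minimum is 2·(30)^2 = 1800.

1800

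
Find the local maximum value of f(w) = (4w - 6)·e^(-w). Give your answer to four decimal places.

0.3283

By the product rule, f'(w) = (-4w + 10)·e^(-w). Since e^(-w) > 0, the only critical point is w = 5/2.
f''(5/2) has the same sign as -4 < 0, so this is a local maximum.
f(5/2) = (4)·e^(-5/2) ≈ 0.3283.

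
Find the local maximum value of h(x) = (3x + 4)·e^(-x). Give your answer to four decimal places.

4.1868

Differentiating with the product rule gives h'(x) = (-3x - 1)·e^(-x). Since e^(-x) > 0, the only critical point is x = -1/3.
h''(-1/3) has the same sign as -3 < 0, so this is a local maximum.
h(-1/3) = (3)·e^(1/3) ≈ 4.1868.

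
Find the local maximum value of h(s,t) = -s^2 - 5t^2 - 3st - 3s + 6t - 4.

∂h/∂s = -2s - 3t - 3 = 0 and ∂h/∂t = -3s - 10t + 6 = 0, so (s, t) = (-48/11, 21/11).
The Hessian has h_{ss} = -2, h_{tt} = -10, h_{st} = -3, giving D = 11 > 0 with h_{ss} < 0, so the point is a local maximum.
h(-48/11, 21/11) = 91/11.

91/11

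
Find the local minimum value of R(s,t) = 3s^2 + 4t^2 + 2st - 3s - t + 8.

29/4

∂R/∂s = 6s + 2t - 3 = 0 and ∂R/∂t = 2s + 8t - 1 = 0, so (s, t) = (1/2, 0).
The Hessian has R_{ss} = 6, R_{tt} = 8, R_{st} = 2, giving D = 44 > 0 with R_{ss} > 0, so the point is a local minimum.
R(1/2, 0) = 29/4.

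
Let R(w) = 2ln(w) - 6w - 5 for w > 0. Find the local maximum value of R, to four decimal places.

R'(w) = 2/w − 6 = 0 gives w = 1/3.
R''(w) = -2/w², which is negative for w > 0, so this is a local maximum.
R(1/3) = 2·ln(1/3) - 2 - 5 ≈ -9.1972.

-9.1972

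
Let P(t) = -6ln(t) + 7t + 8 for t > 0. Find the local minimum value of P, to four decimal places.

P'(t) = -6/t + 7 = 0 gives t = 6/7.
P''(t) = 6/t², which is positive for t > 0, so this is a local minimum.
P(6/7) = -6·ln(6/7) + 6 + 8 ≈ 14.9249.

14.9249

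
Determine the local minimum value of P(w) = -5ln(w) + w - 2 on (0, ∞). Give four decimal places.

P'(w) = -5/w + 1 = 0 gives w = 5.
P''(w) = 5/w², which is positive for w > 0, so this is a local minimum.
P(5) = -5·ln(5) + 5 - 2 ≈ -5.0472.

-5.0472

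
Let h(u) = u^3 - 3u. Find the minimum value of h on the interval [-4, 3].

-52

h'(u) = 3u^2 - 3, which vanishes at u = -1 and u = 1.
Evaluating at the critical points and endpoints: h(-4) = -52,  h(-1) = 2,  h(1) = -2,  h(3) = 18.
So the minimum is h(-4) = -52.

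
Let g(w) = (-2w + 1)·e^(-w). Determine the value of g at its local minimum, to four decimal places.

-0.4463

By the product rule, g'(w) = (2w - 3)·e^(-w). Since e^(-w) > 0, the only critical point is w = 3/2.
g''(3/2) has the same sign as 2 > 0, so this is a local minimum.
g(3/2) = (-2)·e^(-3/2) ≈ -0.4463.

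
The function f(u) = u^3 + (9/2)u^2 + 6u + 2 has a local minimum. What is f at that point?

f'(u) = 3u^2 + 9u + 6 = 0 at u = -2, -1.
f''(u) = 6u + 9. f''(-2) = -3 < 0 ⇒ local maximum; f''(-1) = 3 > 0 ⇒ local minimum.
The local minimum is f(-1) = -1/2.

-1/2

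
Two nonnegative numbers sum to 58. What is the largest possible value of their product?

841

With x + y = 58, the product is P(x) = x(58 − x).
P'(x) = 58 − 2x = 0 gives x = 29; P'' = −2 < 0, so this is the maximum.
P = 29·29 = 841.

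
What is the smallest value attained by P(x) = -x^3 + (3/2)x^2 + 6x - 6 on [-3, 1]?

Differentiating, P'(x) = -3x^2 + 3x + 6; whose only zero in [-3, 1] is x = -1.
Evaluating at the critical points and endpoints: P(-3) = 33/2, P(-1) = -19/2, P(1) = 1/2.
So the minimum is P(-1) = -19/2.

-19/2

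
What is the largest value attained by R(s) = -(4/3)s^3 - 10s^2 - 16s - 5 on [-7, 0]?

223/3

The derivative is -4s^2 - 20s - 16, which vanishes at s = -4 and s = -1.
Candidates: R(-7) = 223/3,  R(-4) = -47/3,  R(-1) = 7/3,  R(0) = -5.
The maximum over the interval is 223/3, attained at s = -7.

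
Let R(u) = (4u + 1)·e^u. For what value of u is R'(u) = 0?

-5/4

By the product rule, R'(u) = (4u + 5)·e^u. Since e^u > 0, the only critical point is u = -5/4.
R''(-5/4) has the same sign as 4 > 0, so this is a local minimum.
R(-5/4) = (-4)·e^(-5/4) ≈ -1.1460.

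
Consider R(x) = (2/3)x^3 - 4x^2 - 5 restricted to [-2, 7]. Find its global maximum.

Differentiating, R'(x) = 2x^2 - 8x; which vanishes at x = 0 and x = 4.
Candidates: R(-2) = -79/3, R(0) = -5, R(4) = -79/3, R(7) = 83/3.
Hence the absolute maximum is 83/3 at x = 7.

83/3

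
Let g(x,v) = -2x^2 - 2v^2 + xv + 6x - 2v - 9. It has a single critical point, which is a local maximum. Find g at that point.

∂g/∂x = -4x + v + 6 = 0 and ∂g/∂v = x - 4v - 2 = 0, so (x, v) = (22/15, -2/15).
The Hessian has g_{xx} = -4, g_{vv} = -4, g_{xv} = 1, giving D = 15 > 0 with g_{xx} < 0, so the point is a local maximum.
g(22/15, -2/15) = -67/15.

-67/15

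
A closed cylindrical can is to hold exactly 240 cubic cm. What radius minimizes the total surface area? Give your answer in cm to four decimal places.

With radius r and height h, πr²h = 240 so h = 240/(πr²), and S(r) = 2πr² + 2πrh = 2πr² + 2·240/r.
S'(r) = 4πr − 2·240/r² = 0 ⇒ r³ = 240/(2π), so r ≈ 3.3678 and h = 2r ≈ 6.7356.
S''(r) = 4π + 4·240/r³ > 0, so this is the minimum; S ≈ 213.7906.

3.3678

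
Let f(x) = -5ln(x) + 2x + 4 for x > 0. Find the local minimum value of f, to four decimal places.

f'(x) = -5/x + 2 = 0 gives x = 5/2.
f''(x) = 5/x², which is positive for x > 0, so this is a local minimum.
f(5/2) = -5·ln(5/2) + 5 + 4 ≈ 4.4185.

4.4185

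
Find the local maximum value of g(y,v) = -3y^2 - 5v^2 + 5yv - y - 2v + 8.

307/35

∂g/∂y = -6y + 5v - 1 = 0 and ∂g/∂v = 5y - 10v - 2 = 0, so (y, v) = (-4/7, -17/35).
The Hessian has g_{yy} = -6, g_{vv} = -10, g_{yv} = 5, giving D = 35 > 0 with g_{yy} < 0, so the point is a local maximum.
g(-4/7, -17/35) = 307/35.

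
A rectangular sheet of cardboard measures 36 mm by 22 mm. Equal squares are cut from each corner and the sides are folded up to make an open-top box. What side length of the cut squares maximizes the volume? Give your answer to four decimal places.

4.4279

With cut size x, the volume is V(x) = x(36 − 2x)(22 − 2x) for 0 < x < 11.
V'(x) = 12x^2 − 232x + 792. Setting V'(x) = 0 gives x ≈ 4.4279 (the root in (0, 11)).
V''(x) = 24x − 232 is negative there, so this is the maximum; V ≈ 1579.8251.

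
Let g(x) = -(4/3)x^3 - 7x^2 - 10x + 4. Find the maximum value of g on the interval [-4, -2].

The derivative is -4x^2 - 14x - 10, whose only zero in [-4, -2] is x = -5/2.
Candidates: g(-4) = 52/3; g(-5/2) = 73/12; g(-2) = 20/3.
So the maximum is g(-4) = 52/3.

52/3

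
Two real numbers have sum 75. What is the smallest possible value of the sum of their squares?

5625/2

With a + b = 75, a^2 + b^2 = a^2 + (75 − a)^2.
The derivative 2a − 2(75 − a) = 4a − 150 vanishes at a = 75/2; second derivative 4 > 0, a minimum.
The minimum is 2·(75/2)^2 = 5625/2.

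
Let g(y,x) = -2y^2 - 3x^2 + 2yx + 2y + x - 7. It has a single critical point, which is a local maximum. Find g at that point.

-61/10

∂g/∂y = -4y + 2x + 2 = 0 and ∂g/∂x = 2y - 6x + 1 = 0, so (y, x) = (7/10, 2/5).
The Hessian has g_{yy} = -4, g_{xx} = -6, g_{yx} = 2, giving D = 20 > 0 with g_{yy} < 0, so the point is a local maximum.
g(7/10, 2/5) = -61/10.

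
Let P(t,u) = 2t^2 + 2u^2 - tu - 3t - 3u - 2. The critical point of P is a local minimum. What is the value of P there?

-5

∂P/∂t = 4t - u - 3 = 0 and ∂P/∂u = -t + 4u - 3 = 0, so (t, u) = (1, 1).
The Hessian has P_{tt} = 4, P_{uu} = 4, P_{tu} = -1, giving D = 15 > 0 with P_{tt} > 0, so the point is a local minimum.
P(1, 1) = -5.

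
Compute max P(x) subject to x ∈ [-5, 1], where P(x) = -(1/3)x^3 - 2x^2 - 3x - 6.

2/3

P'(x) = -x^2 - 4x - 3, which vanishes at x = -3 and x = -1.
Compare values at every candidate in [-5, 1]: P(-5) = 2/3; P(-3) = -6; P(-1) = -14/3; P(1) = -34/3.
So the maximum is P(-5) = 2/3.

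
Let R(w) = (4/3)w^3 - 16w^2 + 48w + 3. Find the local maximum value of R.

Critical points: R'(w) = 4w^2 - 32w + 48 vanishes at w = 2, 6.
R''(w) = 8w - 32. R''(2) = -16 < 0 ⇒ local maximum; R''(6) = 16 > 0 ⇒ local minimum.
Thus R has its local maximum at w = 2, with value 137/3.

137/3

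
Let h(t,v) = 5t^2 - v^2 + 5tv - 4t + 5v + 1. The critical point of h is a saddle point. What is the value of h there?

254/45

∂h/∂t = 10t + 5v - 4 = 0 and ∂h/∂v = 5t - 2v + 5 = 0, so (t, v) = (-17/45, 14/9).
The Hessian has h_{tt} = 10, h_{vv} = -2, h_{tv} = 5, giving D = -45 < 0, so the point is a saddle point.
h(-17/45, 14/9) = 254/45.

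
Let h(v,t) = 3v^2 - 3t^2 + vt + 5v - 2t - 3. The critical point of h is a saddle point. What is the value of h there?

-164/37

∂h/∂v = 6v + t + 5 = 0 and ∂h/∂t = v - 6t - 2 = 0, so (v, t) = (-28/37, -17/37).
The Hessian has h_{vv} = 6, h_{tt} = -6, h_{vt} = 1, giving D = -37 < 0, so the point is a saddle point.
h(-28/37, -17/37) = -164/37.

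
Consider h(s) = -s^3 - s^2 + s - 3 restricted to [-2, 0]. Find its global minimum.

Differentiating, h'(s) = -3s^2 - 2s + 1; whose only zero in [-2, 0] is s = -1.
Evaluating at the critical points and endpoints: h(-2) = -1,  h(-1) = -4,  h(0) = -3.
So the minimum is h(-1) = -4.

-4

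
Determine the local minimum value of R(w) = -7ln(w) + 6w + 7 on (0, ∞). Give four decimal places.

12.9209

R'(w) = -7/w + 6 = 0 gives w = 7/6.
R''(w) = 7/w², which is positive for w > 0, so this is a local minimum.
R(7/6) = -7·ln(7/6) + 7 + 7 ≈ 12.9209.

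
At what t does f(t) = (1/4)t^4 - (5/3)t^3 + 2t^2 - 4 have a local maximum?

f'(t) = t^3 - 5t^2 + 4t = 0 at t = 0, 1, 4.
Second-derivative test with f''(t) = 3t^2 - 10t + 4: f''(0) = 4 > 0 ⇒ local minimum; f''(1) = -3 < 0 ⇒ local maximum; f''(4) = 12 > 0 ⇒ local minimum.
So the local maximum value is f(1) = -41/12.

1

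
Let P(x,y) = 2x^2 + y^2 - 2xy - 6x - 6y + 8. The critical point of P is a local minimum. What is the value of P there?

-37

∂P/∂x = 4x - 2y - 6 = 0 and ∂P/∂y = -2x + 2y - 6 = 0, so (x, y) = (6, 9).
The Hessian has P_{xx} = 4, P_{yy} = 2, P_{xy} = -2, giving D = 4 > 0 with P_{xx} > 0, so the point is a local minimum.
P(6, 9) = -37.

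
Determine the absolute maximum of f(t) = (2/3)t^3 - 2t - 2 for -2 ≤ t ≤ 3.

The derivative is 2t^2 - 2, which vanishes at t = -1 and t = 1.
Evaluating at the critical points and endpoints: f(-2) = -10/3; f(-1) = -2/3; f(1) = -10/3; f(3) = 10.
The maximum over the interval is 10, attained at t = 3.

10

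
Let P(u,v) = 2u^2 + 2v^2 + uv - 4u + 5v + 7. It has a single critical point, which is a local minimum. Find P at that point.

∂P/∂u = 4u + v - 4 = 0 and ∂P/∂v = u + 4v + 5 = 0, so (u, v) = (7/5, -8/5).
The Hessian has P_{uu} = 4, P_{vv} = 4, P_{uv} = 1, giving D = 15 > 0 with P_{uu} > 0, so the point is a local minimum.
P(7/5, -8/5) = 1/5.

1/5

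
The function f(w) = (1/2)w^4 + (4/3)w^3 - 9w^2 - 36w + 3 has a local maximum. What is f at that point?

f'(w) = 2w^3 + 4w^2 - 18w - 36 = 0 at w = -3, -2, 3.
f''(w) = 6w^2 + 8w - 18. f''(-3) = 12 > 0 ⇒ local minimum; f''(-2) = -10 < 0 ⇒ local maximum; f''(3) = 60 > 0 ⇒ local minimum.
So the local maximum value is f(-2) = 109/3.

109/3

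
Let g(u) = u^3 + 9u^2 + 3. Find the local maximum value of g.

g'(u) = 3u^2 + 18u. Setting g'(u) = 0 gives u ∈ {-6, 0}.
Second-derivative test with g''(u) = 6u + 18: g''(-6) = -18 < 0 ⇒ local maximum; g''(0) = 18 > 0 ⇒ local minimum.
Thus g has its local maximum at u = -6, with value 111.

111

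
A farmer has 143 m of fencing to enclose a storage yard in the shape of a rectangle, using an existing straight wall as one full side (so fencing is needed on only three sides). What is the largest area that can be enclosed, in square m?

20449/8

Let the sides perpendicular to the wall have length x and the parallel side y, so 2x + y = 143 and the area is A = xy = x(143 − 2x).
A'(x) = 143 − 4x = 0 gives x = 143/4, and A''(x) = −4 < 0 confirms a maximum.
Then y = 143 − 2·143/4 = 143/2 and A = 20449/8.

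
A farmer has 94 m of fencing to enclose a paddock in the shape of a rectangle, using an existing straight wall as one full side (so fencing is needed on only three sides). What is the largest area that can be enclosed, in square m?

Let the sides perpendicular to the wall have length x and the parallel side y, so 2x + y = 94 and the area is A = xy = x(94 − 2x).
A'(x) = 94 − 4x = 0 gives x = 47/2, and A''(x) = −4 < 0 confirms a maximum.
Then y = 94 − 2·47/2 = 47 and A = 2209/2.

2209/2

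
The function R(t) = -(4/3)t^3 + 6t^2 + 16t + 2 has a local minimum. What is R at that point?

-20/3

R'(t) = -4t^2 + 12t + 16 = 0 at t = -1, 4.
R''(t) = -8t + 12. R''(-1) = 20 > 0 ⇒ local minimum; R''(4) = -20 < 0 ⇒ local maximum.
Thus R has its local minimum at t = -1, with value -20/3.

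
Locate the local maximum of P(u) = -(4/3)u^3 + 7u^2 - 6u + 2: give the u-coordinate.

P'(u) = -4u^2 + 14u - 6. Setting P'(u) = 0 gives u ∈ {1/2, 3}.
Second-derivative test with P''(u) = -8u + 14: P''(1/2) = 10 > 0 ⇒ local minimum; P''(3) = -10 < 0 ⇒ local maximum.
Thus P has its local maximum at u = 3, with value 11.

3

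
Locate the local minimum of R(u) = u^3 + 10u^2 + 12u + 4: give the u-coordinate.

R'(u) = 3u^2 + 20u + 12. Setting R'(u) = 0 gives u ∈ {-6, -2/3}.
Since R''(u) = 6u + 20, we get R''(-6) = -16 < 0 ⇒ local maximum; R''(-2/3) = 16 > 0 ⇒ local minimum.
So the local minimum value is R(-2/3) = 4/27.

-2/3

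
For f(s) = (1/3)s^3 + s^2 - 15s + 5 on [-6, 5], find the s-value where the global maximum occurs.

-5

Differentiating, f'(s) = s^2 + 2s - 15; which vanishes at s = -5 and s = 3.
Compare values at every candidate in [-6, 5]: f(-6) = 59,  f(-5) = 190/3,  f(3) = -22,  f(5) = -10/3.
The maximum over the interval is 190/3, attained at s = -5.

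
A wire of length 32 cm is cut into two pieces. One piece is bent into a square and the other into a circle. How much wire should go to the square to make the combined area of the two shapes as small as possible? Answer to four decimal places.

17.9232

Let x be the length used for the square. Square side x/4; circle radius (32−x)/(2π).
A(x) = (x/4)² + π·((32−x)/(2π))² = x²/16 + (32−x)²/(4π) for 0 ≤ x ≤ 32. A'(x) = x/8 − (32−x)/(2π) = 0 gives x = 4·32/(π+4) ≈ 17.9232.
A'' = 1/8 + 1/(2π) > 0, so this gives the minimum combined area; x ≈ 17.9232 cm to the square.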